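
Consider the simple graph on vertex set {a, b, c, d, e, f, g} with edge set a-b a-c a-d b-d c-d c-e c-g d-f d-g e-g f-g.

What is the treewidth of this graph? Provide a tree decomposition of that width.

Treewidth 2.
One such decomposition:
Bags: B1 = {a, c, d}  B2 = {c, d, g}  B3 = {d, f, g}  B4 = {a, b, d}  B5 = {c, e, g}
Tree: B1–B2, B2–B3, B1–B4, B2–B5

Every bag has size at most 3, so the width is 3 − 1 = 2 and tw(G) ≤ 2. Conversely, {c, d, g} is a clique of size 3, and the vertices of any clique must share a bag in every tree decomposition; so some bag has ≥ 3 vertices and tw(G) ≥ 2. Therefore the treewidth is 2.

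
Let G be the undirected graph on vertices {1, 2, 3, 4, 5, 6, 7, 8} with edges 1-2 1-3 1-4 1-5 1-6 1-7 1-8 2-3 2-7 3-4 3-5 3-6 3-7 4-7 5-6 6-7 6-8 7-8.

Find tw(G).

A width-3 tree decomposition is:
Bags: B1 = {1, 3, 4, 7}  B2 = {1, 3, 6, 7}  B3 = {1, 6, 7, 8}  B4 = {1, 2, 3, 7}  B5 = {1, 3, 5, 6}
Tree: B1–B2, B2–B3, B1–B4, B2–B5
Each bag holds 4 vertices, so the decomposition has width 3, which upper-bounds the treewidth. Conversely, {1, 6, 7, 8} is a clique of size 4, and the vertices of any clique must share a bag in every tree decomposition; so some bag has ≥ 4 vertices and tw(G) ≥ 3. Combining the bounds, tw(G) = 3.

3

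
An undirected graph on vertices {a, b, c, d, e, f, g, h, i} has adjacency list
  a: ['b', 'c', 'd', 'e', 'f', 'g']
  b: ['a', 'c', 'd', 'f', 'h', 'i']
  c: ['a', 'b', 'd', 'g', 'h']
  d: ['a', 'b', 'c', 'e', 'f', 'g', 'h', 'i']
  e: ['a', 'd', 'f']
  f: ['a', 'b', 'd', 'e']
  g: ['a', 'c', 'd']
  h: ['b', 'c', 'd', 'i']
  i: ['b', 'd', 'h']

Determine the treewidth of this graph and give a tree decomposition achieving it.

Treewidth 3.
Bags: B1 = {a, b, c, d}  B2 = {a, c, d, g}  B3 = {b, c, d, h}  B4 = {a, b, d, f}  B5 = {b, d, h, i}  B6 = {a, d, e, f}
Tree: B1–B2, B1–B3, B1–B4, B3–B5, B4–B6

The largest bag has 4 vertices, giving width 3; this decomposition certifies tw(G) ≤ 3. On the other hand G contains the 4-clique {a, c, d, g}. A clique must lie in a single bag of any decomposition, so no decomposition can have width below 3. Combining the bounds, tw(G) = 3.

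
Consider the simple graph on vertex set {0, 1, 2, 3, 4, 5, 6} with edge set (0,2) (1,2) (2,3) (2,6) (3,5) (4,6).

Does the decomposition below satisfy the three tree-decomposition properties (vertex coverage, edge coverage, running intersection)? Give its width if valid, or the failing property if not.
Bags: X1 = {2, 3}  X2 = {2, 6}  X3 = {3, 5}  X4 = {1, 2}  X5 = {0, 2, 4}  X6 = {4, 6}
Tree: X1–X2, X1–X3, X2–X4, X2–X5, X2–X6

A tree decomposition must satisfy three properties: every vertex lies in some bag; for every edge, both endpoints lie together in some bag; and for every vertex, the bags containing it form a connected subtree. Here bags containing vertex 4 are not connected in the tree, so the decomposition is invalid.

No — bags containing vertex 4 are not connected in the tree.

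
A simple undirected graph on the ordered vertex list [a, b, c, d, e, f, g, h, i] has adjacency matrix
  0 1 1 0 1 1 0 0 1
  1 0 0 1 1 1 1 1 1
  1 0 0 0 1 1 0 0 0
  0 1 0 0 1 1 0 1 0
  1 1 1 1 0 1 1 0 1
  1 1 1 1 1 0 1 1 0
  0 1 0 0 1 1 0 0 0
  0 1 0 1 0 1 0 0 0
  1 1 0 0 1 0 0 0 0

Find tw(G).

A width-3 tree decomposition is:
Bags: B1 = {a, b, e, i}  B2 = {a, b, e, f}  B3 = {a, c, e, f}  B4 = {b, e, f, g}  B5 = {b, d, e, f}  B6 = {b, d, f, h}
Tree: B1–B2, B2–B3, B2–B4, B2–B5, B5–B6
Each bag holds 4 vertices, so the decomposition has width 3, which upper-bounds the treewidth. For the lower bound, the 4 vertices {a, c, e, f} are pairwise adjacent, and any tree decomposition puts a clique entirely inside one bag — forcing width ≥ 3. Therefore the treewidth is 3.

3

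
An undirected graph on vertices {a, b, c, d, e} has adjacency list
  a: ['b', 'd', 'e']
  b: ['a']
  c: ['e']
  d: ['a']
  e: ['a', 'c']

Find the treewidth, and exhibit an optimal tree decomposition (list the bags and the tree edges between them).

Treewidth 1.
Bags: B1 = {a, e}  B2 = {c, e}  B3 = {a, d}  B4 = {a, b}
Tree: B1–B2, B1–B3, B1–B4

The largest bag has 2 vertices, giving width 1; this decomposition certifies tw(G) ≤ 1. G has an edge, so its treewidth is at least 1. The upper and lower bounds meet at 1, so that is the treewidth.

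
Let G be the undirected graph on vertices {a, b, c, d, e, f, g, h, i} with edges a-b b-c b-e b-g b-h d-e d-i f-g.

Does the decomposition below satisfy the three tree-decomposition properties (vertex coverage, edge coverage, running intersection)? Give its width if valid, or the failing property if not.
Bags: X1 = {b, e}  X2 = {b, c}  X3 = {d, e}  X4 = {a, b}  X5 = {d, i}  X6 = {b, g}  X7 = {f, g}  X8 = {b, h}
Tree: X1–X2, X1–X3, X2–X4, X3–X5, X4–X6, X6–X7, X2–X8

Yes; width 1.

Every vertex of G appears in some bag (union = {a, b, c, d, e, f, g, h, i}); every edge is covered by a bag; and for each vertex v the set of bags containing v is connected in the bag tree. The decomposition is therefore valid. The largest bag has 2 vertices, so the width is 1.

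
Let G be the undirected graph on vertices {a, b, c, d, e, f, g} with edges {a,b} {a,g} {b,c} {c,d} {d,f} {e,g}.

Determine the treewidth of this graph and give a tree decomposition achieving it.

Treewidth 1.
One such decomposition:
Bags: B1 = {e, g}  B2 = {a, g}  B3 = {a, b}  B4 = {b, c}  B5 = {c, d}  B6 = {d, f}
Tree: B1–B2, B2–B3, B3–B4, B4–B5, B5–B6

The largest bag has 2 vertices, giving width 1; this decomposition certifies tw(G) ≤ 1. Any graph with an edge has treewidth ≥ 1, and G has the edge e–g. Combining the bounds, tw(G) = 1.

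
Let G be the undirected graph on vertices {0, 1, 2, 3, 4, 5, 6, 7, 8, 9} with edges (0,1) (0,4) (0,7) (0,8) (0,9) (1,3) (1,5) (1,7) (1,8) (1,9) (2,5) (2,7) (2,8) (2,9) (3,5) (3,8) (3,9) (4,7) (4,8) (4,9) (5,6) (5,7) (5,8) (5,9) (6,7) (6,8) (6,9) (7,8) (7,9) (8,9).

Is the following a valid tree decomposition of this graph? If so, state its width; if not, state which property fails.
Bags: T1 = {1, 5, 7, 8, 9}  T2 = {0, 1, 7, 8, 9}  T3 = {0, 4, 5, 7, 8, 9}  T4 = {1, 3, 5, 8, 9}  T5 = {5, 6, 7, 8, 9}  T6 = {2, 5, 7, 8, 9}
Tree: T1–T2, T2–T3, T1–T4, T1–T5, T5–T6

A tree decomposition must satisfy three properties: every vertex lies in some bag; for every edge, both endpoints lie together in some bag; and for every vertex, the bags containing it form a connected subtree. Here bags containing vertex 5 are not connected in the tree, so the decomposition is invalid.

No — bags containing vertex 5 are not connected in the tree.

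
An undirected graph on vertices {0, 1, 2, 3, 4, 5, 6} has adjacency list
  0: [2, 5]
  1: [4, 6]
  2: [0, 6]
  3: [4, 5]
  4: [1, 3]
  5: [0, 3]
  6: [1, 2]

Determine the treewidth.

A width-2 tree decomposition is:
Bags: B1 = {1, 3, 4}  B2 = {1, 3, 5}  B3 = {0, 1, 5}  B4 = {0, 1, 2}  B5 = {1, 2, 6}
Tree: B1–B2, B2–B3, B3–B4, B4–B5
Every bag has size at most 3, so the width is 3 − 1 = 2 and tw(G) ≤ 2. The edges 1–4–3–5–0–2–6–1 form a cycle, so G is not a tree and its treewidth is at least 2. Combining the bounds, tw(G) = 2.

2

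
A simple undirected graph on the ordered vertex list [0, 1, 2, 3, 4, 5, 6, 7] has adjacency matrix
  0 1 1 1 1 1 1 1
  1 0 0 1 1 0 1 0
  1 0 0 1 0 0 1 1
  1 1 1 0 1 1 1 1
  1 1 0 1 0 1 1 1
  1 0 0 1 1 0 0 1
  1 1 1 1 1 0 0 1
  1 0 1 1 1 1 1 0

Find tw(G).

A width-4 tree decomposition is:
Bags: B1 = {0, 1, 3, 4, 6}  B2 = {0, 3, 4, 6, 7}  B3 = {0, 2, 3, 6, 7}  B4 = {0, 3, 4, 5, 7}
Tree: B1–B2, B2–B3, B2–B4
Every bag has size at most 5, so the width is 5 − 1 = 4 and tw(G) ≤ 4. For the lower bound, the 5 vertices {0, 2, 3, 6, 7} are pairwise adjacent, and any tree decomposition puts a clique entirely inside one bag — forcing width ≥ 4. Therefore the treewidth is 4.

4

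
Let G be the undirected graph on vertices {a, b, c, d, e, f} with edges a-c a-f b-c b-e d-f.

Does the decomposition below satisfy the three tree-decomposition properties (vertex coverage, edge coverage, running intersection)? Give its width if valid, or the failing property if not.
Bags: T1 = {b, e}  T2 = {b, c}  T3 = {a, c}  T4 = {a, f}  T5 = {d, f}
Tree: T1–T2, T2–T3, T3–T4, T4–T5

Every vertex of G appears in some bag (union = {a, b, c, d, e, f}); every edge is covered by a bag; and for each vertex v the set of bags containing v is connected in the bag tree. The decomposition is therefore valid. The largest bag has 2 vertices, so the width is 1.

Yes; width 1.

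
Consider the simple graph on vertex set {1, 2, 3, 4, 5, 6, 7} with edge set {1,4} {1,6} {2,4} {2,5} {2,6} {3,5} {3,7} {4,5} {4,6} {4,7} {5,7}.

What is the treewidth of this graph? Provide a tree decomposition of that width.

Every bag has size at most 3, so the width is 3 − 1 = 2 and tw(G) ≤ 2. For the lower bound, the 3 vertices {3, 5, 7} are pairwise adjacent, and any tree decomposition puts a clique entirely inside one bag — forcing width ≥ 2. Combining the bounds, tw(G) = 2.

Treewidth 2.
One such decomposition:
Bags: B1 = {2, 4, 6}  B2 = {1, 4, 6}  B3 = {2, 4, 5}  B4 = {4, 5, 7}  B5 = {3, 5, 7}
Tree: B1–B2, B1–B3, B3–B4, B4–B5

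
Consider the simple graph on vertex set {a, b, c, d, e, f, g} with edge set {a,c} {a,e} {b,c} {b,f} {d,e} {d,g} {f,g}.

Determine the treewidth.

2

A width-2 tree decomposition is:
Bags: B1 = {d, f, g}  B2 = {d, e, f}  B3 = {a, e, f}  B4 = {a, c, f}  B5 = {b, c, f}
Tree: B1–B2, B2–B3, B3–B4, B4–B5
Every bag has size at most 3, so the width is 3 − 1 = 2 and tw(G) ≤ 2. Since f–g–d–e–a–c–b–f is a cycle in G, G is not acyclic. Forests are exactly the graphs of treewidth ≤ 1, so tw(G) ≥ 2. Combining the bounds, tw(G) = 2.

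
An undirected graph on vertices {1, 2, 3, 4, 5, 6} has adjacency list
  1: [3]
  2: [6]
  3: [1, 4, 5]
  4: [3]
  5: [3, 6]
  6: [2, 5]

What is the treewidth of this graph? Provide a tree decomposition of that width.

Every bag has size at most 2, so the width is 2 − 1 = 1 and tw(G) ≤ 1. Since G has at least one edge (e.g. 5–3), it is not an edgeless graph, so tw(G) ≥ 1. Therefore the treewidth is 1.

Treewidth 1.
One such decomposition:
Bags: B1 = {3, 5}  B2 = {5, 6}  B3 = {3, 4}  B4 = {2, 6}  B5 = {1, 3}
Tree: B1–B2, B1–B3, B2–B4, B1–B5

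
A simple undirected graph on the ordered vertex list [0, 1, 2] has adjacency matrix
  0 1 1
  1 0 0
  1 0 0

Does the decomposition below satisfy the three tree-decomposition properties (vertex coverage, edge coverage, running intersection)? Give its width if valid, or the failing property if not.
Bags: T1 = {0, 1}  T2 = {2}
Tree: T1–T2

A tree decomposition must satisfy three properties: every vertex lies in some bag; for every edge, both endpoints lie together in some bag; and for every vertex, the bags containing it form a connected subtree. Here edge (0,2) lies in no bag, so the decomposition is invalid.

No — edge (0,2) lies in no bag.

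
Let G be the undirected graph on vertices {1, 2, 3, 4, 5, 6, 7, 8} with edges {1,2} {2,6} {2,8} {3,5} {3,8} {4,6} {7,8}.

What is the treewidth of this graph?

1

A width-1 tree decomposition is:
Bags: B1 = {2, 8}  B2 = {3, 8}  B3 = {3, 5}  B4 = {1, 2}  B5 = {2, 6}  B6 = {4, 6}  B7 = {7, 8}
Tree: B1–B2, B2–B3, B1–B4, B1–B5, B5–B6, B1–B7
Every bag has size at most 2, so the width is 2 − 1 = 1 and tw(G) ≤ 1. Any graph with an edge has treewidth ≥ 1, and G has the edge 8–2. Combining the bounds, tw(G) = 1.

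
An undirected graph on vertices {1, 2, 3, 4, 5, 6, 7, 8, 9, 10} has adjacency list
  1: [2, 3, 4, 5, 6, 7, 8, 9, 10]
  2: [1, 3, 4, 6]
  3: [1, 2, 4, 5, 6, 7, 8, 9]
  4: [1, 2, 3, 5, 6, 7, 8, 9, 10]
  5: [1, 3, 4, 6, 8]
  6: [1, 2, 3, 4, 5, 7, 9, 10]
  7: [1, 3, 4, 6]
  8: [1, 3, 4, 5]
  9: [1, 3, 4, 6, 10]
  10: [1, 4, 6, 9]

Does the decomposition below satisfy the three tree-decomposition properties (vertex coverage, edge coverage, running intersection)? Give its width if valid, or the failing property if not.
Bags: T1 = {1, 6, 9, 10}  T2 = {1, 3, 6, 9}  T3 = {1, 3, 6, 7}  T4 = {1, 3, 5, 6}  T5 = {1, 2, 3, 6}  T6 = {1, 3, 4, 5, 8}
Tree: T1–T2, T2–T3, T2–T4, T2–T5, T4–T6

A tree decomposition must satisfy three properties: every vertex lies in some bag; for every edge, both endpoints lie together in some bag; and for every vertex, the bags containing it form a connected subtree. Here edge (9,4) lies in no bag, so the decomposition is invalid.

No — edge (9,4) lies in no bag.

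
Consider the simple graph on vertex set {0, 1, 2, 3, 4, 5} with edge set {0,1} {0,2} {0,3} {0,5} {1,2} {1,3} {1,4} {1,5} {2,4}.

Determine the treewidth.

2

A width-2 tree decomposition is:
Bags: B1 = {0, 1, 2}  B2 = {0, 1, 3}  B3 = {0, 1, 5}  B4 = {1, 2, 4}
Tree: B1–B2, B1–B3, B1–B4
Every bag has size at most 3, so the width is 3 − 1 = 2 and tw(G) ≤ 2. For the lower bound, the 3 vertices {0, 1, 2} are pairwise adjacent, and any tree decomposition puts a clique entirely inside one bag — forcing width ≥ 2. Therefore the treewidth is 2.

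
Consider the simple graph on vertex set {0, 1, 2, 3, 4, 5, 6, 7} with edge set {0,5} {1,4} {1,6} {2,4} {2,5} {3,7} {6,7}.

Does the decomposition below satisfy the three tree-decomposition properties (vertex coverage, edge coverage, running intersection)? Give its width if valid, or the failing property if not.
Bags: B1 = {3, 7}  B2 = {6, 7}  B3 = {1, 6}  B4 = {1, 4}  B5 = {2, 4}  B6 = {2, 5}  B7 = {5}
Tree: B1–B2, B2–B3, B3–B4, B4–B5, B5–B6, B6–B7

A tree decomposition must satisfy three properties: every vertex lies in some bag; for every edge, both endpoints lie together in some bag; and for every vertex, the bags containing it form a connected subtree. Here vertex 0 appears in no bag, so the decomposition is invalid.

No — vertex 0 appears in no bag.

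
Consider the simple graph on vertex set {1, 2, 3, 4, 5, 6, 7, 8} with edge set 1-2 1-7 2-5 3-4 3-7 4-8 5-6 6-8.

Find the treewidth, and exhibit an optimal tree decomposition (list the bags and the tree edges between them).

Treewidth 2.
One such decomposition:
Bags: B1 = {5, 6, 8}  B2 = {2, 5, 8}  B3 = {1, 2, 8}  B4 = {1, 7, 8}  B5 = {3, 7, 8}  B6 = {3, 4, 8}
Tree: B1–B2, B2–B3, B3–B4, B4–B5, B5–B6

Each bag holds 3 vertices, so the decomposition has width 2, which upper-bounds the treewidth. Since 8–6–5–2–1–7–3–4–8 is a cycle in G, G is not acyclic. Forests are exactly the graphs of treewidth ≤ 1, so tw(G) ≥ 2. Combining the bounds, tw(G) = 2.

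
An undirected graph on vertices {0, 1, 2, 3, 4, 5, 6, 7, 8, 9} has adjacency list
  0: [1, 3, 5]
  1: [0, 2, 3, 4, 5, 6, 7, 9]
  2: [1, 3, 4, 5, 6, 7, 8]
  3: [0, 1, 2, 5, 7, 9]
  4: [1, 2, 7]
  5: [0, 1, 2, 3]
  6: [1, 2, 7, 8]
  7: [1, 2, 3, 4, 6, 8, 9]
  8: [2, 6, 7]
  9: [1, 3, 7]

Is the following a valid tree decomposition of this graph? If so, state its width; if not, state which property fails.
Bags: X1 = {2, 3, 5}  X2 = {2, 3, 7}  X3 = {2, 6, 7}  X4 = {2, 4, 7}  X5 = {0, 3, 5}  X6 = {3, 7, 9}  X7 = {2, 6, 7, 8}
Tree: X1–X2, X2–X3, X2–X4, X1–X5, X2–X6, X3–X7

A tree decomposition must satisfy three properties: every vertex lies in some bag; for every edge, both endpoints lie together in some bag; and for every vertex, the bags containing it form a connected subtree. Here vertex 1 appears in no bag, so the decomposition is invalid.

No — vertex 1 appears in no bag.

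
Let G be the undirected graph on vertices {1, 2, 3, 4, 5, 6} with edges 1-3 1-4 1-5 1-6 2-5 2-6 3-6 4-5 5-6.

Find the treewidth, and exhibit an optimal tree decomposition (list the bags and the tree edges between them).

Each bag holds 3 vertices, so the decomposition has width 2, which upper-bounds the treewidth. Conversely, {1, 3, 6} is a clique of size 3, and the vertices of any clique must share a bag in every tree decomposition; so some bag has ≥ 3 vertices and tw(G) ≥ 2. The upper and lower bounds meet at 2, so that is the treewidth.

Treewidth 2.
One optimal decomposition is:
Bags: B1 = {1, 5, 6}  B2 = {1, 3, 6}  B3 = {2, 5, 6}  B4 = {1, 4, 5}
Tree: B1–B2, B1–B3, B1–B4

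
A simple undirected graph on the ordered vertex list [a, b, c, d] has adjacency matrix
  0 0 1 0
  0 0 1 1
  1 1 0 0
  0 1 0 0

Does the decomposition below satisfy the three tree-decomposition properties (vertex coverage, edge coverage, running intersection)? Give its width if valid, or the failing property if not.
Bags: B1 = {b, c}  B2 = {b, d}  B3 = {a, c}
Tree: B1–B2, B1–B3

Yes; width 1.

Vertex coverage: the bags together contain {a, b, c, d}, the full vertex set. Edge coverage: each edge of G has both endpoints in at least one bag. Running intersection: for every vertex, the bags containing it form a connected subtree. All three properties hold, so this is a valid tree decomposition of width max|bag| − 1 = 1, and hence tw(G) ≤ 1.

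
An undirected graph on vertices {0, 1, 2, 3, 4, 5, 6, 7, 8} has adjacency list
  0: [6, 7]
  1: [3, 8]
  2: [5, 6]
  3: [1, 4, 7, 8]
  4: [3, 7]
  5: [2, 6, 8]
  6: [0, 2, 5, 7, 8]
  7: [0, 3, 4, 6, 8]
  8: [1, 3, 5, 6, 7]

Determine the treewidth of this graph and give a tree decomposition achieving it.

Treewidth 2.
One such decomposition:
Bags: B1 = {0, 6, 7}  B2 = {6, 7, 8}  B3 = {5, 6, 8}  B4 = {3, 7, 8}  B5 = {2, 5, 6}  B6 = {3, 4, 7}  B7 = {1, 3, 8}
Tree: B1–B2, B2–B3, B2–B4, B3–B5, B4–B6, B4–B7

Every bag has size at most 3, so the width is 3 − 1 = 2 and tw(G) ≤ 2. Conversely, {1, 3, 8} is a clique of size 3, and the vertices of any clique must share a bag in every tree decomposition; so some bag has ≥ 3 vertices and tw(G) ≥ 2. The upper and lower bounds meet at 2, so that is the treewidth.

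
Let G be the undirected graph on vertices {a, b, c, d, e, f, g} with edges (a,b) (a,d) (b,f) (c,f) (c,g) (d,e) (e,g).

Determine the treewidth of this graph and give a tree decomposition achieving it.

Every bag has size at most 3, so the width is 3 − 1 = 2 and tw(G) ≤ 2. Since b–f–c–g–e–d–a–b is a cycle in G, G is not acyclic. Forests are exactly the graphs of treewidth ≤ 1, so tw(G) ≥ 2. Combining the bounds, tw(G) = 2.

Treewidth 2.
Bags: B1 = {b, c, f}  B2 = {b, c, g}  B3 = {b, e, g}  B4 = {b, d, e}  B5 = {a, b, d}
Tree: B1–B2, B2–B3, B3–B4, B4–B5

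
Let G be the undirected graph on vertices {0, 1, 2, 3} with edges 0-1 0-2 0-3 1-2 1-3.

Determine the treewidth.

2

A width-2 tree decomposition is:
Bags: B1 = {0, 1, 3}  B2 = {0, 1, 2}
Tree: B1–B2
Each bag holds 3 vertices, so the decomposition has width 2, which upper-bounds the treewidth. On the other hand G contains the 3-clique {0, 1, 2}. A clique must lie in a single bag of any decomposition, so no decomposition can have width below 2. Combining the bounds, tw(G) = 2.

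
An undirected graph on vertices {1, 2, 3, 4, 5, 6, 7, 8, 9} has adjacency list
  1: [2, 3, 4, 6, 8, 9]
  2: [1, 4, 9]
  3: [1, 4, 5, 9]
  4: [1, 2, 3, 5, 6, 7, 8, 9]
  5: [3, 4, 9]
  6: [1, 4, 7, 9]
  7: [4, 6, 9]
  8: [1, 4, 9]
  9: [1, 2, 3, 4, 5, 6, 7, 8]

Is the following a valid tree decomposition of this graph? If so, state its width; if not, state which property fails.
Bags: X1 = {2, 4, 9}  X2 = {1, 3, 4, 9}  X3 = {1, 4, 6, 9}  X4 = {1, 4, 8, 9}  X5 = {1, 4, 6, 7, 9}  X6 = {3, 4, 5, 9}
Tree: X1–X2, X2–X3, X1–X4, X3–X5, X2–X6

A tree decomposition must satisfy three properties: every vertex lies in some bag; for every edge, both endpoints lie together in some bag; and for every vertex, the bags containing it form a connected subtree. Here edge (1,2) lies in no bag, so the decomposition is invalid.

No — edge (1,2) lies in no bag.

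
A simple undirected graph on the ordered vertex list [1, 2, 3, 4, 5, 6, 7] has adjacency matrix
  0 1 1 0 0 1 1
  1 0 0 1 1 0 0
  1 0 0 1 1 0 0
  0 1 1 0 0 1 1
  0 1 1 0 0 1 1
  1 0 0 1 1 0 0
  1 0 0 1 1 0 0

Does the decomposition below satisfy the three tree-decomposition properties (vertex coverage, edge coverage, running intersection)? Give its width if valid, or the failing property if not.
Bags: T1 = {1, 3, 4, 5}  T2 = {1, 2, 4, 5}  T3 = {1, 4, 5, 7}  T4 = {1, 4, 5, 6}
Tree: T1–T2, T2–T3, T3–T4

Every vertex of G appears in some bag (union = {1, 2, 3, 4, 5, 6, 7}); every edge is covered by a bag; and for each vertex v the set of bags containing v is connected in the bag tree. The decomposition is therefore valid. The largest bag has 4 vertices, so the width is 3.

Yes; width 3.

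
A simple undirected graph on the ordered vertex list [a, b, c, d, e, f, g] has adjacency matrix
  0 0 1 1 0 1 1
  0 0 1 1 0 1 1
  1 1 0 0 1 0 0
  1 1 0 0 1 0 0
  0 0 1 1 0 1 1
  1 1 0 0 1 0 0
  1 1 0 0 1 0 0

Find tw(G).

3

A width-3 tree decomposition is:
Bags: B1 = {a, b, c, e}  B2 = {a, b, e, f}  B3 = {a, b, e, g}  B4 = {a, b, d, e}
Tree: B1–B2, B2–B3, B3–B4
Every bag has size at most 4, so the width is 4 − 1 = 3 and tw(G) ≤ 3. For the lower bound: the 4 vertex sets {b,c}, {e,f}, {a}, {g} are disjoint, each induces a connected subgraph, and every pair is joined by at least one edge of G. Contracting each set to a single vertex therefore yields K_{4} as a minor, and since treewidth is minor-monotone, tw(G) ≥ tw(K_{4}) = 3. Hence tw(G) = 3 exactly.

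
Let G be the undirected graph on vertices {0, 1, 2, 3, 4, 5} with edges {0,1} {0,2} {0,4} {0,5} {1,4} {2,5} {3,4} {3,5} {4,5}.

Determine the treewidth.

2

A width-2 tree decomposition is:
Bags: B1 = {0, 1, 4}  B2 = {0, 4, 5}  B3 = {0, 2, 5}  B4 = {3, 4, 5}
Tree: B1–B2, B2–B3, B2–B4
Each bag holds 3 vertices, so the decomposition has width 2, which upper-bounds the treewidth. Conversely, {0, 2, 5} is a clique of size 3, and the vertices of any clique must share a bag in every tree decomposition; so some bag has ≥ 3 vertices and tw(G) ≥ 2. Therefore the treewidth is 2.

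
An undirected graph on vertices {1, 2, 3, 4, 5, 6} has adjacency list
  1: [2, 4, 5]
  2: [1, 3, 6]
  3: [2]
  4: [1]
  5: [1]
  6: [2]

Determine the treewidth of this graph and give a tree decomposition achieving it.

The largest bag has 2 vertices, giving width 1; this decomposition certifies tw(G) ≤ 1. Any graph with an edge has treewidth ≥ 1, and G has the edge 3–2. The upper and lower bounds meet at 1, so that is the treewidth.

Treewidth 1.
Bags: B1 = {2, 3}  B2 = {1, 2}  B3 = {1, 5}  B4 = {2, 6}  B5 = {1, 4}
Tree: B1–B2, B2–B3, B1–B4, B2–B5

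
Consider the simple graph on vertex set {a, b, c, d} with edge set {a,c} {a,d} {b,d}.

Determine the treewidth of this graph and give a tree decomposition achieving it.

Treewidth 1.
Bags: B1 = {a, d}  B2 = {b, d}  B3 = {a, c}
Tree: B1–B2, B1–B3

The largest bag has 2 vertices, giving width 1; this decomposition certifies tw(G) ≤ 1. Since G has at least one edge (e.g. d–a), it is not an edgeless graph, so tw(G) ≥ 1. The upper and lower bounds meet at 1, so that is the treewidth.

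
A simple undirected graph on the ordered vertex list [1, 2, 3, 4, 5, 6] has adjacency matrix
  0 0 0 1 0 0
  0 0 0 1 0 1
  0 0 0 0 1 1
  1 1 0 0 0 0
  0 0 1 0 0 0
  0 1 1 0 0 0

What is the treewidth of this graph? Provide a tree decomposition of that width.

Treewidth 1.
Bags: B1 = {3, 5}  B2 = {3, 6}  B3 = {2, 6}  B4 = {2, 4}  B5 = {1, 4}
Tree: B1–B2, B2–B3, B3–B4, B4–B5

Each bag holds 2 vertices, so the decomposition has width 1, which upper-bounds the treewidth. Any graph with an edge has treewidth ≥ 1, and G has the edge 5–3. The upper and lower bounds meet at 1, so that is the treewidth.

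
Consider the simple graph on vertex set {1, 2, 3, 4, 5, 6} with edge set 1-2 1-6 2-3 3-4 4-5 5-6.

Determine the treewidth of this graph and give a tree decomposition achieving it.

Each bag holds 3 vertices, so the decomposition has width 2, which upper-bounds the treewidth. For the lower bound, G contains the cycle 1–6–5–4–3–2–1, so G is not a forest; only forests have treewidth ≤ 1, hence tw(G) ≥ 2. Combining the bounds, tw(G) = 2.

Treewidth 2.
One optimal decomposition is:
Bags: B1 = {1, 5, 6}  B2 = {1, 4, 5}  B3 = {1, 3, 4}  B4 = {1, 2, 3}
Tree: B1–B2, B2–B3, B3–B4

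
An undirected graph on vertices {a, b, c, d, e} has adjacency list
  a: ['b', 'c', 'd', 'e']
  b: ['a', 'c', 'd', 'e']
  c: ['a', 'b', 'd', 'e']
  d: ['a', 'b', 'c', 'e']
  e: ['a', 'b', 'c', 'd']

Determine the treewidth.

4

A width-4 tree decomposition is:
Bags: B1 = {a, b, c, d, e}
Tree: (single bag)
With just one bag of size 5, the width is 5 − 1 = 4, so tw(G) ≤ 4. On the other hand G contains the 5-clique {a, b, c, d, e}. A clique must lie in a single bag of any decomposition, so no decomposition can have width below 4. The upper and lower bounds meet at 4, so that is the treewidth.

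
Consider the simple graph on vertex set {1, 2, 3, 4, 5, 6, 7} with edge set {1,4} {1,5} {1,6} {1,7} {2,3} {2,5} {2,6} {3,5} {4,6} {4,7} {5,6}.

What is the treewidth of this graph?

A width-2 tree decomposition is:
Bags: B1 = {1, 5, 6}  B2 = {1, 4, 6}  B3 = {2, 5, 6}  B4 = {2, 3, 5}  B5 = {1, 4, 7}
Tree: B1–B2, B1–B3, B3–B4, B2–B5
Each bag holds 3 vertices, so the decomposition has width 2, which upper-bounds the treewidth. For the lower bound, the 3 vertices {1, 4, 6} are pairwise adjacent, and any tree decomposition puts a clique entirely inside one bag — forcing width ≥ 2. Combining the bounds, tw(G) = 2.

2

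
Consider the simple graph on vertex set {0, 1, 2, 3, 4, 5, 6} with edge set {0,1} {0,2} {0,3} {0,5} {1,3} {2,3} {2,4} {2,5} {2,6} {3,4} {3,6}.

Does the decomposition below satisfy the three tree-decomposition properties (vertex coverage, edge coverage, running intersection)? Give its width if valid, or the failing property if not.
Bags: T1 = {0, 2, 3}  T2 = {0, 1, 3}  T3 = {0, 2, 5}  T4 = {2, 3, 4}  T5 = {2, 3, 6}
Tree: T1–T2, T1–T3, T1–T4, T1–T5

Checking the three conditions: (i) the bags cover all of {0, 1, 2, 3, 4, 5, 6}; (ii) for each edge, some bag contains both endpoints; (iii) the bags containing any fixed vertex form a subtree. All hold, so the decomposition is valid with width 3 − 1 = 2.

Yes; width 2.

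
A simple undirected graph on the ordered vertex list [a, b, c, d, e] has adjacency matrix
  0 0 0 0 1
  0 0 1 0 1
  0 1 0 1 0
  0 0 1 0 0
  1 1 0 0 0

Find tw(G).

A width-1 tree decomposition is:
Bags: B1 = {c, d}  B2 = {b, c}  B3 = {b, e}  B4 = {a, e}
Tree: B1–B2, B2–B3, B3–B4
The largest bag has 2 vertices, giving width 1; this decomposition certifies tw(G) ≤ 1. G has an edge, so its treewidth is at least 1. Hence tw(G) = 1 exactly.

1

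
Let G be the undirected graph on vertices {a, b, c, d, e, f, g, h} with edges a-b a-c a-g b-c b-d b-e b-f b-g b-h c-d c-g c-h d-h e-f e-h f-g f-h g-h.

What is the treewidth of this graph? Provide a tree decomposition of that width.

Every bag has size at most 4, so the width is 4 − 1 = 3 and tw(G) ≤ 3. Conversely, {b, c, d, h} is a clique of size 4, and the vertices of any clique must share a bag in every tree decomposition; so some bag has ≥ 4 vertices and tw(G) ≥ 3. Therefore the treewidth is 3.

Treewidth 3.
Bags: B1 = {b, c, g, h}  B2 = {a, b, c, g}  B3 = {b, f, g, h}  B4 = {b, e, f, h}  B5 = {b, c, d, h}
Tree: B1–B2, B1–B3, B3–B4, B1–B5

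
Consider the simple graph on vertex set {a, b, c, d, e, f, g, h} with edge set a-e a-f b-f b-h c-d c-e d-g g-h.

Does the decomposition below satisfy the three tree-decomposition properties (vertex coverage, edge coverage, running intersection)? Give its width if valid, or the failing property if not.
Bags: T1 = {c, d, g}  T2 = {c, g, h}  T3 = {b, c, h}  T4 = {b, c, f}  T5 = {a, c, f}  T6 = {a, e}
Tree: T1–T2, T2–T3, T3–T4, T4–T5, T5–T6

No — edge (c,e) lies in no bag.

A tree decomposition must satisfy three properties: every vertex lies in some bag; for every edge, both endpoints lie together in some bag; and for every vertex, the bags containing it form a connected subtree. Here edge (c,e) lies in no bag, so the decomposition is invalid.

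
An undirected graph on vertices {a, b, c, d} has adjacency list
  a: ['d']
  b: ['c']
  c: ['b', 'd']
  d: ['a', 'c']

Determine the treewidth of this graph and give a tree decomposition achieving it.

Treewidth 1.
One such decomposition:
Bags: B1 = {a, d}  B2 = {c, d}  B3 = {b, c}
Tree: B1–B2, B2–B3

Each bag holds 2 vertices, so the decomposition has width 1, which upper-bounds the treewidth. G has an edge, so its treewidth is at least 1. Therefore the treewidth is 1.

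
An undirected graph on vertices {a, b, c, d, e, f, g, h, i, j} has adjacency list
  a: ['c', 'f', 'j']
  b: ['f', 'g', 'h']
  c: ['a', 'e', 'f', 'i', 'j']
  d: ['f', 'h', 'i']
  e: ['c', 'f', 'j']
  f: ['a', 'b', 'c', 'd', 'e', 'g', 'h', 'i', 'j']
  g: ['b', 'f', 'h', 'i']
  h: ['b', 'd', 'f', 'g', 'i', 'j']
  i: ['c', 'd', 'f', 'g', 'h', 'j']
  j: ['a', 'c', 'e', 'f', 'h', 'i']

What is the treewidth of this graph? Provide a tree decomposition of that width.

Treewidth 3.
Bags: B1 = {f, h, i, j}  B2 = {f, g, h, i}  B3 = {c, f, i, j}  B4 = {a, c, f, j}  B5 = {b, f, g, h}  B6 = {c, e, f, j}  B7 = {d, f, h, i}
Tree: B1–B2, B1–B3, B3–B4, B2–B5, B4–B6, B2–B7

The largest bag has 4 vertices, giving width 3; this decomposition certifies tw(G) ≤ 3. Conversely, {c, e, f, j} is a clique of size 4, and the vertices of any clique must share a bag in every tree decomposition; so some bag has ≥ 4 vertices and tw(G) ≥ 3. The upper and lower bounds meet at 3, so that is the treewidth.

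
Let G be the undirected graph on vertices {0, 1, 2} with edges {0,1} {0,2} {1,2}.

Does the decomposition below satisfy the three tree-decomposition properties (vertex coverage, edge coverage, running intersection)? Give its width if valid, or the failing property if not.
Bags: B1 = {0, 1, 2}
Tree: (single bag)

Vertex coverage: the bags together contain {0, 1, 2}, the full vertex set. Edge coverage: each edge of G has both endpoints in at least one bag. Running intersection: for every vertex, the bags containing it form a connected subtree. All three properties hold, so this is a valid tree decomposition of width max|bag| − 1 = 2, and hence tw(G) ≤ 2.

Yes; width 2.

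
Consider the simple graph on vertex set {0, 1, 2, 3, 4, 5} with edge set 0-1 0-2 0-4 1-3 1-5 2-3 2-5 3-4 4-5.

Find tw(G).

A width-3 tree decomposition is:
Bags: B1 = {0, 3, 4, 5}  B2 = {0, 1, 3, 5}  B3 = {0, 2, 3, 5}
Tree: B1–B2, B2–B3
Every bag has size at most 4, so the width is 4 − 1 = 3 and tw(G) ≤ 3. For the lower bound: the 4 vertex sets {0,4}, {1,3}, {5}, {2} are disjoint, each induces a connected subgraph, and every pair is joined by at least one edge of G. Contracting each set to a single vertex therefore yields K_{4} as a minor, and since treewidth is minor-monotone, tw(G) ≥ tw(K_{4}) = 3. Therefore the treewidth is 3.

3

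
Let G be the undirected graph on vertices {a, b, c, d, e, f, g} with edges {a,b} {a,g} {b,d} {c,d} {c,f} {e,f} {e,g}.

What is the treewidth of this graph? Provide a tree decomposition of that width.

Every bag has size at most 3, so the width is 3 − 1 = 2 and tw(G) ≤ 2. For the lower bound, G contains the cycle f–e–g–a–b–d–c–f, so G is not a forest; only forests have treewidth ≤ 1, hence tw(G) ≥ 2. The upper and lower bounds meet at 2, so that is the treewidth.

Treewidth 2.
Bags: B1 = {e, f, g}  B2 = {a, f, g}  B3 = {a, b, f}  B4 = {b, d, f}  B5 = {c, d, f}
Tree: B1–B2, B2–B3, B3–B4, B4–B5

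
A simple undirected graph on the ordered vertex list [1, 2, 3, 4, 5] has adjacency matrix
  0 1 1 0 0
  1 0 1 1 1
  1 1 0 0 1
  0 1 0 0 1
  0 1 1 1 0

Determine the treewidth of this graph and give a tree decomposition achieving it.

Treewidth 2.
Bags: B1 = {2, 3, 5}  B2 = {2, 4, 5}  B3 = {1, 2, 3}
Tree: B1–B2, B1–B3

Every bag has size at most 3, so the width is 3 − 1 = 2 and tw(G) ≤ 2. For the lower bound, the 3 vertices {1, 2, 3} are pairwise adjacent, and any tree decomposition puts a clique entirely inside one bag — forcing width ≥ 2. Therefore the treewidth is 2.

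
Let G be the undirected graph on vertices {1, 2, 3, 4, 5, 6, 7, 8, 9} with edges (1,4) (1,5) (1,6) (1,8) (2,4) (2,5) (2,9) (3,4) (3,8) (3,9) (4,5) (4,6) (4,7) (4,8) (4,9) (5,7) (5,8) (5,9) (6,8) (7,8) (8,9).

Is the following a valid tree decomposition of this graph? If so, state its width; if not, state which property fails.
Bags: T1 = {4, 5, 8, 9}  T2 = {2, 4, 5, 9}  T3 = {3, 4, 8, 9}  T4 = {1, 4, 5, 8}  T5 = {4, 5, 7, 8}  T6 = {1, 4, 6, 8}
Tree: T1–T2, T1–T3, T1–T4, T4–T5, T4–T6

Yes; width 3.

Vertex coverage: the bags together contain {1, 2, 3, 4, 5, 6, 7, 8, 9}, the full vertex set. Edge coverage: each edge of G has both endpoints in at least one bag. Running intersection: for every vertex, the bags containing it form a connected subtree. All three properties hold, so this is a valid tree decomposition of width max|bag| − 1 = 3, and hence tw(G) ≤ 3.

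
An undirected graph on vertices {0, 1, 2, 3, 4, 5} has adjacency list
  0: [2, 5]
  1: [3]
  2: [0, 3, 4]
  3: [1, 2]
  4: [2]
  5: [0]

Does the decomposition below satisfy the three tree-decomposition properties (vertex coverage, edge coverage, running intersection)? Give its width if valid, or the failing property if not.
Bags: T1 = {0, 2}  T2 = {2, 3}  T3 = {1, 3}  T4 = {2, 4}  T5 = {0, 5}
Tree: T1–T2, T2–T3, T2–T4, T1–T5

Yes; width 1.

Checking the three conditions: (i) the bags cover all of {0, 1, 2, 3, 4, 5}; (ii) for each edge, some bag contains both endpoints; (iii) the bags containing any fixed vertex form a subtree. All hold, so the decomposition is valid with width 2 − 1 = 1.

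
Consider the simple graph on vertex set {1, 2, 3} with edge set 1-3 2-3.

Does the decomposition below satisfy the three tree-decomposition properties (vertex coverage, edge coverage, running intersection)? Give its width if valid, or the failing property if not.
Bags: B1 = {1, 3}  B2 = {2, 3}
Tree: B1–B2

Yes; width 1.

Vertex coverage: the bags together contain {1, 2, 3}, the full vertex set. Edge coverage: each edge of G has both endpoints in at least one bag. Running intersection: for every vertex, the bags containing it form a connected subtree. All three properties hold, so this is a valid tree decomposition of width max|bag| − 1 = 1, and hence tw(G) ≤ 1.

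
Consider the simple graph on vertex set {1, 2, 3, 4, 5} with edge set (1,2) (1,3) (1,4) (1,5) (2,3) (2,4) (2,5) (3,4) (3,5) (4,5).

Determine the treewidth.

4

A width-4 tree decomposition is:
Bags: B1 = {1, 2, 3, 4, 5}
Tree: (single bag)
A single bag containing all 5 vertices is trivially a valid decomposition of width 4. On the other hand G contains the 5-clique {1, 2, 3, 4, 5}. A clique must lie in a single bag of any decomposition, so no decomposition can have width below 4. Hence tw(G) = 4 exactly.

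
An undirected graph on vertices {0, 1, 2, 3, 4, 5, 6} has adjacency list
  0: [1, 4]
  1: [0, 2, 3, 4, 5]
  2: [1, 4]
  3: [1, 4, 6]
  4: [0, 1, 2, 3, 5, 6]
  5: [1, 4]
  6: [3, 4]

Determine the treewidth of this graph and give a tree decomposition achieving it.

The largest bag has 3 vertices, giving width 2; this decomposition certifies tw(G) ≤ 2. For the lower bound, the 3 vertices {0, 1, 4} are pairwise adjacent, and any tree decomposition puts a clique entirely inside one bag — forcing width ≥ 2. The upper and lower bounds meet at 2, so that is the treewidth.

Treewidth 2.
One such decomposition:
Bags: B1 = {1, 4, 5}  B2 = {1, 3, 4}  B3 = {3, 4, 6}  B4 = {0, 1, 4}  B5 = {1, 2, 4}
Tree: B1–B2, B2–B3, B2–B4, B1–B5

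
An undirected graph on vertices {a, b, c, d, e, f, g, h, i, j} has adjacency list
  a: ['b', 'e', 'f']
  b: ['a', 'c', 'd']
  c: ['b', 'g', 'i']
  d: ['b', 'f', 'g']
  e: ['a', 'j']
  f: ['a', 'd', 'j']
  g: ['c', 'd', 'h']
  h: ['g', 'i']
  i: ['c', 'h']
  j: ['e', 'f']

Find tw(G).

A width-2 tree decomposition is:
Bags: B1 = {a, e, j}  B2 = {a, f, j}  B3 = {a, b, f}  B4 = {b, d, f}  B5 = {b, c, d}  B6 = {c, d, g}  B7 = {c, g, i}  B8 = {g, h, i}
Tree: B1–B2, B2–B3, B3–B4, B4–B5, B5–B6, B6–B7, B7–B8
Each bag holds 3 vertices, so the decomposition has width 2, which upper-bounds the treewidth. Since e–j–f–a–e is a cycle in G, G is not acyclic. Forests are exactly the graphs of treewidth ≤ 1, so tw(G) ≥ 2. Hence tw(G) = 2 exactly.

2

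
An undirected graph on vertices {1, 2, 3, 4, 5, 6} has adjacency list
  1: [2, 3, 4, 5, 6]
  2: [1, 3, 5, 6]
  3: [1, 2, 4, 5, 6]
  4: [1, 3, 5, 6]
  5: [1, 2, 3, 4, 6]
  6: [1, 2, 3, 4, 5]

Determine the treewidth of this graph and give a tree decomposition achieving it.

Treewidth 4.
One optimal decomposition is:
Bags: B1 = {1, 2, 3, 5, 6}  B2 = {1, 3, 4, 5, 6}
Tree: B1–B2

The largest bag has 5 vertices, giving width 4; this decomposition certifies tw(G) ≤ 4. Conversely, {1, 2, 3, 5, 6} is a clique of size 5, and the vertices of any clique must share a bag in every tree decomposition; so some bag has ≥ 5 vertices and tw(G) ≥ 4. Therefore the treewidth is 4.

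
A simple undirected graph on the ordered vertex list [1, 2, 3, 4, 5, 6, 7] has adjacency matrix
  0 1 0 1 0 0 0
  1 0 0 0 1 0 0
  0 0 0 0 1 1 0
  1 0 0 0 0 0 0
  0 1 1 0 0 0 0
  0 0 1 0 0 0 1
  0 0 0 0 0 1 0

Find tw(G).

A width-1 tree decomposition is:
Bags: B1 = {1, 4}  B2 = {1, 2}  B3 = {2, 5}  B4 = {3, 5}  B5 = {3, 6}  B6 = {6, 7}
Tree: B1–B2, B2–B3, B3–B4, B4–B5, B5–B6
Every bag has size at most 2, so the width is 2 − 1 = 1 and tw(G) ≤ 1. G has an edge, so its treewidth is at least 1. Therefore the treewidth is 1.

1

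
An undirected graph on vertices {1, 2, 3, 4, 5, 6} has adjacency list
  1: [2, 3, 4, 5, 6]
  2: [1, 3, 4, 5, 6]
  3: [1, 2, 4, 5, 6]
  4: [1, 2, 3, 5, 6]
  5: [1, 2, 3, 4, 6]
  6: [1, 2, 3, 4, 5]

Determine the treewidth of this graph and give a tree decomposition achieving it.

A single bag containing all 6 vertices is trivially a valid decomposition of width 5. Conversely, {1, 2, 3, 4, 5, 6} is a clique of size 6, and the vertices of any clique must share a bag in every tree decomposition; so some bag has ≥ 6 vertices and tw(G) ≥ 5. The upper and lower bounds meet at 5, so that is the treewidth.

Treewidth 5.
One optimal decomposition is:
Bags: B1 = {1, 2, 3, 4, 5, 6}
Tree: (single bag)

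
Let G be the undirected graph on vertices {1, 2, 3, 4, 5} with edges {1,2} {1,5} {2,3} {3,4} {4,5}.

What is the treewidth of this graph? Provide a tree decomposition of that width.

The largest bag has 3 vertices, giving width 2; this decomposition certifies tw(G) ≤ 2. The edges 1–5–4–3–2–1 form a cycle, so G is not a tree and its treewidth is at least 2. Therefore the treewidth is 2.

Treewidth 2.
One optimal decomposition is:
Bags: B1 = {1, 4, 5}  B2 = {1, 3, 4}  B3 = {1, 2, 3}
Tree: B1–B2, B2–B3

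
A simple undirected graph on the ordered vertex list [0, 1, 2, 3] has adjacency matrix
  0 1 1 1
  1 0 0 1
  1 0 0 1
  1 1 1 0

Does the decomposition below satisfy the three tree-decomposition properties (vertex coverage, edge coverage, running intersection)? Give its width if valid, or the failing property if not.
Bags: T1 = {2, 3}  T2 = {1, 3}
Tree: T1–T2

A tree decomposition must satisfy three properties: every vertex lies in some bag; for every edge, both endpoints lie together in some bag; and for every vertex, the bags containing it form a connected subtree. Here vertex 0 appears in no bag, so the decomposition is invalid.

No — vertex 0 appears in no bag.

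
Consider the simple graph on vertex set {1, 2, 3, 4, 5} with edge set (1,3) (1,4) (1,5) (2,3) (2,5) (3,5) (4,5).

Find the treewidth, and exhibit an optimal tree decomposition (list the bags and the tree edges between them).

Each bag holds 3 vertices, so the decomposition has width 2, which upper-bounds the treewidth. For the lower bound, the 3 vertices {1, 3, 5} are pairwise adjacent, and any tree decomposition puts a clique entirely inside one bag — forcing width ≥ 2. Combining the bounds, tw(G) = 2.

Treewidth 2.
One optimal decomposition is:
Bags: B1 = {2, 3, 5}  B2 = {1, 3, 5}  B3 = {1, 4, 5}
Tree: B1–B2, B2–B3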